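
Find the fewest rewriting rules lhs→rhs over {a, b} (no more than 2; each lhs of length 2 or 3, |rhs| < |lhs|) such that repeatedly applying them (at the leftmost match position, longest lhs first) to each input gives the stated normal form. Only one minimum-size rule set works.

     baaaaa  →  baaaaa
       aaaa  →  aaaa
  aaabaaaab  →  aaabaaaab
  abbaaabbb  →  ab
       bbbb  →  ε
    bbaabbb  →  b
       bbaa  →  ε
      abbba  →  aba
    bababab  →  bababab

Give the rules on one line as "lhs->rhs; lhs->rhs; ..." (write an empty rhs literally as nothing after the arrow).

bb->; bba->bb

  | baaaaa
  | aaaa
  | aaabaaaab
  | abbaaabbb => abbaabbb => abbabbb => abbbbb => abbb => ab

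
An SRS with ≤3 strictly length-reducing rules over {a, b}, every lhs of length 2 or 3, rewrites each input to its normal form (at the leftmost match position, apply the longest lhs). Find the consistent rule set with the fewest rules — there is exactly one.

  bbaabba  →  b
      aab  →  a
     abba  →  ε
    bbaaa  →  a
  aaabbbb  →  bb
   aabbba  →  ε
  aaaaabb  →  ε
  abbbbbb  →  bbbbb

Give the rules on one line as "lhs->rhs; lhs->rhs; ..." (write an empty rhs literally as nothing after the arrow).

aaa->aa; ab->; ba->

  | bbaabba => babba => bba => b
  | aab => a
  | abba => ba => ε
  | bbaaa => baa => a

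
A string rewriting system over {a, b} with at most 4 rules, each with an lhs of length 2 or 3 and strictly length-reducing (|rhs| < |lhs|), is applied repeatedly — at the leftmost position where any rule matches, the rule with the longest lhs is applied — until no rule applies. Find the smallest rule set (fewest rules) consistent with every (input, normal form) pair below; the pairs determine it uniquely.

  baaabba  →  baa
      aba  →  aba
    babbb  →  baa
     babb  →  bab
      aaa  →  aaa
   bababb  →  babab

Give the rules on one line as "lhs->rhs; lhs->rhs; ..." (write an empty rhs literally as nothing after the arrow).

  | baaabba => baaba => baa
  | aba
  | babbb => baa
  | babb => bab

aab->a; bb->b; bbb->a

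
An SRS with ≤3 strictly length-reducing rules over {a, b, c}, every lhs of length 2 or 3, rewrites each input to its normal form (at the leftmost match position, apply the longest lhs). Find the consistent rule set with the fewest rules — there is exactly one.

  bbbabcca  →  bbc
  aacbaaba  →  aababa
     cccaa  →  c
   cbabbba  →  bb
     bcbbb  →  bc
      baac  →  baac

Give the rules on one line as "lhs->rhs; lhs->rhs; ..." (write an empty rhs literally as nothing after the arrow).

bba->; ca->b; cb->c

  | bbbabcca => bbcca => bbcb => bbc
  | aacbaaba => aacaaba => aababa
  | cccaa => ccba => cca => cb => c
  | cbabbba => cabbba => bbbba => bb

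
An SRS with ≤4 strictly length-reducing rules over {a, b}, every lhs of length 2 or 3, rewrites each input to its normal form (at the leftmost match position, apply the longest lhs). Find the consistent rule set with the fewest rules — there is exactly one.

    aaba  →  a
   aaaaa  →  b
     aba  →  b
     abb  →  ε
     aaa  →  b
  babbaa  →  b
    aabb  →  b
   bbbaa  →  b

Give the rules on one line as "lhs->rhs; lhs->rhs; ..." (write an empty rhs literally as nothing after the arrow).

aa->b; ab->b; ba->b; bb->

  | aaba => bba => a
  | aaaaa => baaa => baa => ba => b
  | aba => ba => b
  | abb => bb => ε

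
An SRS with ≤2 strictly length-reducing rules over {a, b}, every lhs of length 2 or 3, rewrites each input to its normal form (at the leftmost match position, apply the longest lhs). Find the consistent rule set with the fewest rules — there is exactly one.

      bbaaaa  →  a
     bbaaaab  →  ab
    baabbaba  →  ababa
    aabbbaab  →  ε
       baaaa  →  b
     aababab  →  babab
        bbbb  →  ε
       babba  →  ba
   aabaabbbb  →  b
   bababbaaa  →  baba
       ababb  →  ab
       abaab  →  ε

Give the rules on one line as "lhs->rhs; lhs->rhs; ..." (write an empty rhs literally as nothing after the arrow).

  | bbaaaa => aaaaa => aaa => a
  | bbaaaab => aaaaab => aaab => ab
  | baabbaba => bbbaba => ababa
  | aabbbaab => bbbaab => abaab => abb => aa => ε

aa->; bb->a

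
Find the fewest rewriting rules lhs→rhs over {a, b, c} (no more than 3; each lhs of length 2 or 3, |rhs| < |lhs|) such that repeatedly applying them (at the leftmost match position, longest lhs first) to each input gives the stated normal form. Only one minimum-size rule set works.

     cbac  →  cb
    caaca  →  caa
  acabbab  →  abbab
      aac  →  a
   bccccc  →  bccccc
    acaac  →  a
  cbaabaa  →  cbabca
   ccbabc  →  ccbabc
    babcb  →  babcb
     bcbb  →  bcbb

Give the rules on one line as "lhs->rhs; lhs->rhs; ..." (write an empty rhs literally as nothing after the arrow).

aba->bc; ac->

  | cbac => cb
  | caaca => caa
  | acabbab => abbab
  | aac => a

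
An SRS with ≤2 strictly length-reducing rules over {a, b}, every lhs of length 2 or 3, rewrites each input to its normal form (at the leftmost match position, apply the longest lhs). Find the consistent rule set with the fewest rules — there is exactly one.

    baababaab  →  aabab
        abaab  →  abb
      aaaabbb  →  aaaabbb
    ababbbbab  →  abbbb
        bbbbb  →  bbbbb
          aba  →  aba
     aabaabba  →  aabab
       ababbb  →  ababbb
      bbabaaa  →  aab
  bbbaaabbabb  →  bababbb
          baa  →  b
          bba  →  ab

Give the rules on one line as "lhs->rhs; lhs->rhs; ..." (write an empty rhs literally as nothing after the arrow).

baa->b; bba->ab

  | baababaab => bbabaab => abbaab => aabab
  | abaab => abb
  | aaaabbb
  | ababbbbab => ababbabb => abaabbb => abbbb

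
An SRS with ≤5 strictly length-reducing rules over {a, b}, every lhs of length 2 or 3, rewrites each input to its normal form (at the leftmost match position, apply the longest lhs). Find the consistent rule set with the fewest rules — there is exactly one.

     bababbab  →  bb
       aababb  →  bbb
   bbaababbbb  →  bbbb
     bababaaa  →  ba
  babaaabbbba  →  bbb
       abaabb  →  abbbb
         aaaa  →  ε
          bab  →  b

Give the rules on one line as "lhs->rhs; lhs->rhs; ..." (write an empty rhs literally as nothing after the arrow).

  | bababbab => babbab => bbab => bb
  | aababb => bbabb => bbb
  | bbaababbbb => bababbbb => babbbb => bbbb
  | bababaaa => babaaa => baaa => ba

aa->; aab->bb; bab->b; bba->b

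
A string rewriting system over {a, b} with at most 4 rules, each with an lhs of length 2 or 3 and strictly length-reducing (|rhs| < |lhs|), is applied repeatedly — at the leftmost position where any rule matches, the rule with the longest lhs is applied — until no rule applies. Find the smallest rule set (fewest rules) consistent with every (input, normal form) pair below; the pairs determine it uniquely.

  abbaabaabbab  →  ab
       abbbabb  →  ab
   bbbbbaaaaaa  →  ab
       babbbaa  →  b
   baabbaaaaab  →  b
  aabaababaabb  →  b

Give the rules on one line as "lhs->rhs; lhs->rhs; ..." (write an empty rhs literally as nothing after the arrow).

  | abbaabaabbab => abaabaabbab => abbaabbab => abaabbab => abbbab => aaab => ab
  | abbbabb => aaabb => abb => ab
  | bbbbbaaaaaa => abbaaaaaa => abaaaaaa => abaaaa => abaa => ab
  | babbbaa => baaaa => baa => b

aa->; bb->b; bbb->a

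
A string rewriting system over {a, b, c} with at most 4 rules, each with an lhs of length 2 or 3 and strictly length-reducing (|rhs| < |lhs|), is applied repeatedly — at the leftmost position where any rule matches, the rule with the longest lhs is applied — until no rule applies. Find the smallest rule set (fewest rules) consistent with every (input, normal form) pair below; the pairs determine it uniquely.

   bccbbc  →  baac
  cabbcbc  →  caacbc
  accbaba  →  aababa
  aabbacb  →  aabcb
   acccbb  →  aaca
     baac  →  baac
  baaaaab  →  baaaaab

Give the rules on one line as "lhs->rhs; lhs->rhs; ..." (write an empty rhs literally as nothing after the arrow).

  | bccbbc => babbc => baac
  | cabbcbc => caacbc
  | accbaba => aababa
  | aabbacb => aabcb

bb->a; bba->b; cc->a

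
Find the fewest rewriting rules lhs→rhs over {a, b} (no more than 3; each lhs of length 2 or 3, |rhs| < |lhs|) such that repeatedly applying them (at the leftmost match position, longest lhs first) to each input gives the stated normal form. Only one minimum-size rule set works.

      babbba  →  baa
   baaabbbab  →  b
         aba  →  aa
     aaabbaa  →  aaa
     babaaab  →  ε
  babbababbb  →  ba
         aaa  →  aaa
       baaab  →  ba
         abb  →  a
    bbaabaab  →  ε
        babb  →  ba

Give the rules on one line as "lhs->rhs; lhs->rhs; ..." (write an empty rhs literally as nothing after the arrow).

aab->bb; ab->a; bb->

  | babbba => babba => baba => baa
  | baaabbbab => babbbbab => babbbab => babbab => babab => baab => bbb => b
  | aba => aa
  | aaabbaa => abbbaa => abbaa => abaa => aaa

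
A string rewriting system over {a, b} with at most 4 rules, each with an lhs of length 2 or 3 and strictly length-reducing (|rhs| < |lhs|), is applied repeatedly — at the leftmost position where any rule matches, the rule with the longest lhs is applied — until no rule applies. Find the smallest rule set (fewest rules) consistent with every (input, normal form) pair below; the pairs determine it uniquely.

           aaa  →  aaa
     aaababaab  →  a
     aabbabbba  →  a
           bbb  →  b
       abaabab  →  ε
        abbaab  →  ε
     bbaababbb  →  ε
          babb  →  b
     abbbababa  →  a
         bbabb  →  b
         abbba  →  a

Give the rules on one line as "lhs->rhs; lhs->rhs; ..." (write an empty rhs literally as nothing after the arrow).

ab->; aba->ba; ba->b; bb->

  | aaa
  | aaababaab => aababaab => ababaab => babaab => bbaab => aab => a
  | aabbabbba => ababbba => babbba => bbbba => bba => a
  | bbb => b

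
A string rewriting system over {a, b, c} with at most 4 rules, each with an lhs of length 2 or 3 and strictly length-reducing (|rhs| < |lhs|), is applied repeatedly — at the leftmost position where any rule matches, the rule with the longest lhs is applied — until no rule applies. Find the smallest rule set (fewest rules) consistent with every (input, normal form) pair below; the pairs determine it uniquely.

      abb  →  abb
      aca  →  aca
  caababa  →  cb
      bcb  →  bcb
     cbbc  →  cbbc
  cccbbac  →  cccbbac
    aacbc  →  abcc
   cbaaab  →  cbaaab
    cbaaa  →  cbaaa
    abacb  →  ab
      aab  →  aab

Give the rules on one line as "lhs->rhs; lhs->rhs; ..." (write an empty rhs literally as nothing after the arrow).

  | abb
  | aca
  | caababa => cacbba => cbcba => aba => cb
  | bcb

aba->cb; acb->bc; cbc->a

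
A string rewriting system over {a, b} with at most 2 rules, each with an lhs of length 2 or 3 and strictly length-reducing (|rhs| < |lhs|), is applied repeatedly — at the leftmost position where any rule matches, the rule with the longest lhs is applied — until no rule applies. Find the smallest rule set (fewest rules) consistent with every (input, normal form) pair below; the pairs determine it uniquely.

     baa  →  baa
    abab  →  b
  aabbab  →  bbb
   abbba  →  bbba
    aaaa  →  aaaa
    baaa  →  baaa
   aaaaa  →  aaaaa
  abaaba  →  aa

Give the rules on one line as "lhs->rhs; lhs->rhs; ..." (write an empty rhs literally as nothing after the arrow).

ab->b; aba->a

  | baa
  | abab => ab => b
  | aabbab => abbab => bbab => bbb
  | abbba => bbba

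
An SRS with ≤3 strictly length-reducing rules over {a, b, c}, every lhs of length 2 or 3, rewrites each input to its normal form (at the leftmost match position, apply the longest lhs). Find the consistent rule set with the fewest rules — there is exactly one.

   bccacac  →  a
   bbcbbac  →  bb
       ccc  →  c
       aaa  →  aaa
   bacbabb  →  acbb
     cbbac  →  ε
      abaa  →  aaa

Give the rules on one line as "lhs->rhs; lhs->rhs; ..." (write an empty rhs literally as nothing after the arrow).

  | bccacac => bacac => acac => acc => a
  | bbcbbac => bbcbac => bbcac => bbcc => bb
  | ccc => c
  | aaa

ba->a; ca->c; cc->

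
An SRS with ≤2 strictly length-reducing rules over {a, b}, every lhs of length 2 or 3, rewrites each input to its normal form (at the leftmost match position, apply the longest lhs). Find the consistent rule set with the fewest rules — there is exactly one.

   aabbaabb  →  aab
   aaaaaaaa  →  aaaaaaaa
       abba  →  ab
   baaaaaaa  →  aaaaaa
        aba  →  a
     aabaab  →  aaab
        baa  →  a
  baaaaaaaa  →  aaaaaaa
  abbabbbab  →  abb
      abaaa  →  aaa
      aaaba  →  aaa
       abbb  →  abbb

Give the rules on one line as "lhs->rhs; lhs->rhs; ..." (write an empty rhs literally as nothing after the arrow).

  | aabbaabb => aababb => aab
  | aaaaaaaa
  | abba => ab
  | baaaaaaa => aaaaaa

ba->; bab->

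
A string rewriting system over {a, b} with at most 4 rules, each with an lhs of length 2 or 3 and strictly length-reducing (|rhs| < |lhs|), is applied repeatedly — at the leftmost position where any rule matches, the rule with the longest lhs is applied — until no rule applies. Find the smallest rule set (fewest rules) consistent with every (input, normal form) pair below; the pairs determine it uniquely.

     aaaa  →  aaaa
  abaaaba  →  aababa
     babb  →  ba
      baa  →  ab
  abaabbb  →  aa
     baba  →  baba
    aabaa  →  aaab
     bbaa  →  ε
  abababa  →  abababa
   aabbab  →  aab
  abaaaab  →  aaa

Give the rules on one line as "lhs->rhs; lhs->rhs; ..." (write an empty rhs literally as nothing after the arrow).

baa->ab; bb->; bba->bb

  | aaaa
  | abaaaba => aababa
  | babb => ba
  | baa => ab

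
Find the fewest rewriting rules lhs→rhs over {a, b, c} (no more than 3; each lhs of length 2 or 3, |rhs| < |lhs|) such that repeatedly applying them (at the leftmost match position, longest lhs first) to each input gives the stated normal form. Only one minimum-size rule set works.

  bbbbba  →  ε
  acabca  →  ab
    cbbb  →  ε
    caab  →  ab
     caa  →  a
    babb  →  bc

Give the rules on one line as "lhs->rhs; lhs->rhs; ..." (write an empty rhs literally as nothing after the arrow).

  | bbbbba => abba => ca => ε
  | acabca => abca => ab
  | cbbb => ca => ε
  | caab => ab

abb->c; bbb->a; ca->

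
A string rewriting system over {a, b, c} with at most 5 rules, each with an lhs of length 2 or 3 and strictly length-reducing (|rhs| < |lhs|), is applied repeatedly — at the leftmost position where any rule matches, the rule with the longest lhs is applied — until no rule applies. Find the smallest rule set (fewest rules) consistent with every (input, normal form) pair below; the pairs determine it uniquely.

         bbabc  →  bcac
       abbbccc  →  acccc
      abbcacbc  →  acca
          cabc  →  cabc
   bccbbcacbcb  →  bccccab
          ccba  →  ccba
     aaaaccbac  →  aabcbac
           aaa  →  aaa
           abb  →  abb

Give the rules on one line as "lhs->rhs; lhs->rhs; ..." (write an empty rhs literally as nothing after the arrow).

  | bbabc => bcac
  | abbbccc => acccc
  | abbcacbc => acaacbc => acbbc => acca
  | cabc

aac->b; bab->ca; bbb->c; bbc->ca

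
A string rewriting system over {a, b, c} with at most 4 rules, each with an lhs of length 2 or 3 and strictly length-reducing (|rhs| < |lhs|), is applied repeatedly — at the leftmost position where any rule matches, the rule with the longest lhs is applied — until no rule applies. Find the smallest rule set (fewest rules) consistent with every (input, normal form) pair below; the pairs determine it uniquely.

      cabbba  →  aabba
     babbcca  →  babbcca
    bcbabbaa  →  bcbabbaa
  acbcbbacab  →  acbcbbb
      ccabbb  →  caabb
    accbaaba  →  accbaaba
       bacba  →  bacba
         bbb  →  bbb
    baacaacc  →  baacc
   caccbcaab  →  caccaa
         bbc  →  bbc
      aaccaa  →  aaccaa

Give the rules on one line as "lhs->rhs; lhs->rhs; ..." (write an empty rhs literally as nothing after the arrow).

aca->; bca->c; cab->aa

  | cabbba => aabba
  | babbcca
  | bcbabbaa
  | acbcbbacab => acbcbbb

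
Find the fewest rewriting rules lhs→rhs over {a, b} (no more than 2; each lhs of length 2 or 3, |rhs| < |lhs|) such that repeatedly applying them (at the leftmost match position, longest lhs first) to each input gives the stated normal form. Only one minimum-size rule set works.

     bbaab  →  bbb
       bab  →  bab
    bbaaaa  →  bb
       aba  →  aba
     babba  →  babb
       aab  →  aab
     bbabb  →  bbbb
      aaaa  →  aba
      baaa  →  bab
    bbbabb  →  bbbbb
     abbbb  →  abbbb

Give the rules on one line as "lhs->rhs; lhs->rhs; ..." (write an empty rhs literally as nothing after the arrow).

  | bbaab => bbab => bbb
  | bab
  | bbaaaa => bbaaa => bbaa => bba => bb
  | aba

aaa->ab; bba->bb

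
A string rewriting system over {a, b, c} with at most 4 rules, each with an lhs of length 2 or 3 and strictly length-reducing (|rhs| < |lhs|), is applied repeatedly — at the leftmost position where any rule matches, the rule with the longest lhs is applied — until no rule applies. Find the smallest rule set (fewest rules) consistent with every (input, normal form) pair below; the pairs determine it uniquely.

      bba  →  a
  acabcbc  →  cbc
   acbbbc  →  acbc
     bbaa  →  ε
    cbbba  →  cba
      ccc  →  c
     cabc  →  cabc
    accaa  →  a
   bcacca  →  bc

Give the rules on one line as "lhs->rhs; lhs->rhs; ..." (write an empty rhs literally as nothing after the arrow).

  | bba => a
  | acabcbc => bbcbc => cbc
  | acbbbc => acbc
  | bbaa => aa => ε

aa->; aca->b; bb->; cc->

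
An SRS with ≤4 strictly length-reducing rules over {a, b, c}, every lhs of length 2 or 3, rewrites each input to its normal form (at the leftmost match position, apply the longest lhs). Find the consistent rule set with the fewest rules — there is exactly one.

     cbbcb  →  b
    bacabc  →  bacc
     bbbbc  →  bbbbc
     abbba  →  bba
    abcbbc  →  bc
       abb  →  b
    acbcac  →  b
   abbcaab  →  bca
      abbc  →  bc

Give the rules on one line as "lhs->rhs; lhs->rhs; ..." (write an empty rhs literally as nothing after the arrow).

ab->; cac->bb; cb->

  | cbbcb => bcb => b
  | bacabc => bacc
  | bbbbc
  | abbba => bba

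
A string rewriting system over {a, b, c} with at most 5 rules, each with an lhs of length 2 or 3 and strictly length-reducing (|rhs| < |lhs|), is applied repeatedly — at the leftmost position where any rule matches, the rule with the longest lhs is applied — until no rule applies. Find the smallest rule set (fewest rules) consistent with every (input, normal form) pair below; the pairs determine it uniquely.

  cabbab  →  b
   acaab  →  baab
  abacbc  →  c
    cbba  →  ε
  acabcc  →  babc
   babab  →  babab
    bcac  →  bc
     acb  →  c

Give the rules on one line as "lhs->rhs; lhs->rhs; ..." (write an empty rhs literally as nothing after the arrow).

ac->b; bb->c; ca->; cc->c

  | cabbab => bbab => cab => b
  | acaab => baab
  | abacbc => abbbc => acbc => bbc => cc => c
  | cbba => cca => ca => ε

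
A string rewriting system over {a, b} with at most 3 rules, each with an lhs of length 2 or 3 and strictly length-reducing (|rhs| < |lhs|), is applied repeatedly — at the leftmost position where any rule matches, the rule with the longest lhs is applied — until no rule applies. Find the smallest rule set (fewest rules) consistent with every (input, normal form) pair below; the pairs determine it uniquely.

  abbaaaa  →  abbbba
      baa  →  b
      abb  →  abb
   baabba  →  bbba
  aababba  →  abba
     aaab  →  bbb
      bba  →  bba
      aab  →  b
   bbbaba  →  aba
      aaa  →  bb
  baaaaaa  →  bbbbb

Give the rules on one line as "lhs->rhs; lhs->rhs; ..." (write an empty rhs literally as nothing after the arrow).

aa->; aaa->bb; bab->ab

  | abbaaaa => abbbba
  | baa => b
  | abb
  | baabba => bbba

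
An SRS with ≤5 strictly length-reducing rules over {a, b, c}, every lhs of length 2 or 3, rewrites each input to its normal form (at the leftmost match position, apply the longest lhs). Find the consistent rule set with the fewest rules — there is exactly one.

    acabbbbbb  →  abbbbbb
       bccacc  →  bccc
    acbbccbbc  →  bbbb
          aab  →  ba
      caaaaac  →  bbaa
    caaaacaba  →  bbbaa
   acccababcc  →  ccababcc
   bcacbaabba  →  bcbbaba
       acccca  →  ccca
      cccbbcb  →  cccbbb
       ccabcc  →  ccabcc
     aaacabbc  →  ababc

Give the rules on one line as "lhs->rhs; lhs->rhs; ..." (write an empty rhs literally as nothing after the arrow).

  | acabbbbbb => abbbbbb
  | bccacc => bccc
  | acbbccbbc => bbccbbc => bbcbbc => bbbbc => bbbb
  | aab => ba

aab->ba; ac->; bbc->bb; caa->bb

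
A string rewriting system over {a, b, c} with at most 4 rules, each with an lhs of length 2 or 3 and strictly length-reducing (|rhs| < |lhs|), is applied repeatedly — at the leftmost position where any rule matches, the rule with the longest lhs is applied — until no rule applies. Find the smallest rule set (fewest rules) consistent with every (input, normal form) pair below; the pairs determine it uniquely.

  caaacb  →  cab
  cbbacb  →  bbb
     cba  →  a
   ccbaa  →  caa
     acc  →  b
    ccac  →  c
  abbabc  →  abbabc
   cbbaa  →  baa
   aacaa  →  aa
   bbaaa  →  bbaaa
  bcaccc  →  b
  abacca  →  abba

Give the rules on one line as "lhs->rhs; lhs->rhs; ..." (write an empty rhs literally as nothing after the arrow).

aac->; ac->b; acc->ac; cb->

  | caaacb => cab
  | cbbacb => bacb => bbb
  | cba => a
  | ccbaa => caa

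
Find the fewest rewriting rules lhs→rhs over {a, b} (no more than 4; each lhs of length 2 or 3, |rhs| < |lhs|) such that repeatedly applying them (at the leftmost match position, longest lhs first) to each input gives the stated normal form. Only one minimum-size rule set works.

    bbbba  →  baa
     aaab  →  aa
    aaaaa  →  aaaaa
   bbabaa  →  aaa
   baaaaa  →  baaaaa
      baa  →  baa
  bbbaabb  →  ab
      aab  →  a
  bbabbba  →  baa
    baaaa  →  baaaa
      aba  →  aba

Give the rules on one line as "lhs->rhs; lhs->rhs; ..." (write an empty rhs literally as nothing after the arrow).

aab->a; abb->ba; bab->b; bb->a

  | bbbba => abba => baa
  | aaab => aa
  | aaaaa
  | bbabaa => aabaa => aaa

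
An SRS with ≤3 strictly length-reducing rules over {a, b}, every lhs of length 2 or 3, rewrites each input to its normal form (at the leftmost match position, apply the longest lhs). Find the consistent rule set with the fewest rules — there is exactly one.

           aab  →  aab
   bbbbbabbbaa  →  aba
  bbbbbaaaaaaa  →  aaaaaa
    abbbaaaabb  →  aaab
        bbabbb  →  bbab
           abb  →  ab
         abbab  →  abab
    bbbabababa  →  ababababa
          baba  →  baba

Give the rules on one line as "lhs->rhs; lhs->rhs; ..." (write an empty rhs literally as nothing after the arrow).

  | aab
  | bbbbbabbbaa => abbbabbbaa => abbabbbaa => ababbbaa => ababbaa => ababaa => aba
  | bbbbbaaaaaaa => abbbaaaaaaa => abbaaaaaaa => abaaaaaaa => aaaaaa
  | abbbaaaabb => abbaaaabb => abaaaabb => aaabb => aaab

abb->ab; baa->; bbb->ab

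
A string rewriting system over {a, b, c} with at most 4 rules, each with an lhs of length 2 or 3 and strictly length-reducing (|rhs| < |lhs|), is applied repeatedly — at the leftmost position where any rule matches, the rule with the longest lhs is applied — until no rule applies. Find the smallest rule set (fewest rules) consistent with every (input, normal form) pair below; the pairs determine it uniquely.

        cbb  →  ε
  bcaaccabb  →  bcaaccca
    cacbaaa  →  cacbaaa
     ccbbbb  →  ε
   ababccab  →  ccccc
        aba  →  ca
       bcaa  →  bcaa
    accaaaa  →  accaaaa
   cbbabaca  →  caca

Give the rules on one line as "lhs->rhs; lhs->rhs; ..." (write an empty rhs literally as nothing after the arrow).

ab->c; abb->ca; cbb->

  | cbb => ε
  | bcaaccabb => bcaaccca
  | cacbaaa
  | ccbbbb => cbb => ε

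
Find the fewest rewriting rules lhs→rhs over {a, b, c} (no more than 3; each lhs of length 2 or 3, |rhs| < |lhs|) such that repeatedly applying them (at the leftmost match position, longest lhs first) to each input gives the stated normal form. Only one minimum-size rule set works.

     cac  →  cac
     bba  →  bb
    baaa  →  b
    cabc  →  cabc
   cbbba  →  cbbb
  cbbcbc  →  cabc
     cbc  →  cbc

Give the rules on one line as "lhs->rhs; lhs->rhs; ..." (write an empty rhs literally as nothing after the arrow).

ba->b; bbc->a

  | cac
  | bba => bb
  | baaa => baa => ba => b
  | cabc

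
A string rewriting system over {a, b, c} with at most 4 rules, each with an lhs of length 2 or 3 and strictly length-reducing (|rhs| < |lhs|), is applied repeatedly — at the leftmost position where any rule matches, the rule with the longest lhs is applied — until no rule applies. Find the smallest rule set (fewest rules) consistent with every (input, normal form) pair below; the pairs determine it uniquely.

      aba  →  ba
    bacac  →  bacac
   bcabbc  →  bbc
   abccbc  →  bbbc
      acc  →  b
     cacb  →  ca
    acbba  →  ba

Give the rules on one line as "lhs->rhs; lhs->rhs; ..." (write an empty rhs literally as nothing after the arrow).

  | aba => ba
  | bacac
  | bcabbc => bcbbc => bbc
  | abccbc => bccbc => bbbc

ab->b; cb->; cc->b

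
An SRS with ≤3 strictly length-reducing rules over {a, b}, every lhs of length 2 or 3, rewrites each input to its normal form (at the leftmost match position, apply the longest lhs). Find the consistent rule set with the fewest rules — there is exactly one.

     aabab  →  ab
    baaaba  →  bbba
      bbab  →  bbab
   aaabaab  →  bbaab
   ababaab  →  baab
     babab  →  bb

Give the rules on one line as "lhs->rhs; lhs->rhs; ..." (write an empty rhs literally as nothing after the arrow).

aaa->b; aba->

  | aabab => ab
  | baaaba => bbba
  | bbab
  | aaabaab => bbaab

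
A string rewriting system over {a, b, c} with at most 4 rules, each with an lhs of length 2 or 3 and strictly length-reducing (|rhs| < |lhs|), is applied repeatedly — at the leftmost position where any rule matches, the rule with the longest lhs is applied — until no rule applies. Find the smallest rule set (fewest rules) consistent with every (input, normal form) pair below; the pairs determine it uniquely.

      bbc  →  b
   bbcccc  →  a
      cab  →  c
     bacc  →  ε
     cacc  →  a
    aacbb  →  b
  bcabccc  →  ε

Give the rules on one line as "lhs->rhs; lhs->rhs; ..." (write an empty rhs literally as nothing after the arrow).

  | bbc => b
  | bbcccc => bccc => cc => a
  | cab => c
  | bacc => bc => ε

ab->; ac->; bc->; cc->a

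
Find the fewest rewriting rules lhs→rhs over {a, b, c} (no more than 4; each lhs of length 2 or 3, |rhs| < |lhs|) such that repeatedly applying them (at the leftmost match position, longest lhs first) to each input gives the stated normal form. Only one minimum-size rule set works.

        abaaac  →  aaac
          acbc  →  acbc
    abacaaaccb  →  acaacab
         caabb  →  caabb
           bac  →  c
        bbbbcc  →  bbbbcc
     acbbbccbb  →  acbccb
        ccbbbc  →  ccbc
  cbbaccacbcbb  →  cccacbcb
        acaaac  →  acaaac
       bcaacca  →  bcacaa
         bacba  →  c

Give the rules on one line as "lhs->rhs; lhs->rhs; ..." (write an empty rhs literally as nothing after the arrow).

acc->ca; ba->; cbb->cb

  | abaaac => aaac
  | acbc
  | abacaaaccb => acaaaccb => acaacab
  | caabb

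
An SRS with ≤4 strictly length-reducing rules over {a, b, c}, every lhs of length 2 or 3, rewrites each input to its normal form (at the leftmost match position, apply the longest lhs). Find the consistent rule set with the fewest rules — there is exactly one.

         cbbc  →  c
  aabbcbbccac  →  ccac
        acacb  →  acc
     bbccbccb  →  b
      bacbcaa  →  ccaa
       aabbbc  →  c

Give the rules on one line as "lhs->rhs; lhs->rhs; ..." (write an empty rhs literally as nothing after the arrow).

ab->c; bc->c; cb->b

  | cbbc => bbc => bc => c
  | aabbcbbccac => acbcbbccac => abcbbccac => ccbbccac => cbbccac => bbccac => bccac => ccac
  | acacb => acab => acc
  | bbccbccb => bccbccb => ccbccb => cbccb => bccb => ccb => cb => b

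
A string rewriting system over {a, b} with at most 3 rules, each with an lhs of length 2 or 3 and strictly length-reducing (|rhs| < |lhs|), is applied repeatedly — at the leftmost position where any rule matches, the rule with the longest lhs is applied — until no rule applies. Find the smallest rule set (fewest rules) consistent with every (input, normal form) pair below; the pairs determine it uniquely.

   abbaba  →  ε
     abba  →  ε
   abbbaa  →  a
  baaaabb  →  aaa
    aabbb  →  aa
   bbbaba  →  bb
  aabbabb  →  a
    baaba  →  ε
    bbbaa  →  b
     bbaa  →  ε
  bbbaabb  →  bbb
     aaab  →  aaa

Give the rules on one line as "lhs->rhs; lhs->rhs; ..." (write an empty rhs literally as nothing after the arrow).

ab->a; aba->; ba->

  | abbaba => ababa => ba => ε
  | abba => aba => ε
  | abbbaa => abbaa => abaa => a
  | baaaabb => aaabb => aaab => aaa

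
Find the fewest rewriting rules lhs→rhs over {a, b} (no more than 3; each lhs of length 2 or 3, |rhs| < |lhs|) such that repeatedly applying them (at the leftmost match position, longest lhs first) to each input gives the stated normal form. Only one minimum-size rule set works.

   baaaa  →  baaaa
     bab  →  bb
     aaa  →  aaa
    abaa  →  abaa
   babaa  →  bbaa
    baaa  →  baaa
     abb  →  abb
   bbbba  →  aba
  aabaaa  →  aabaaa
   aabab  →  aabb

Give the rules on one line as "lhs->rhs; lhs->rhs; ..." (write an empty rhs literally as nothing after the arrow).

bab->bb; bbb->a

  | baaaa
  | bab => bb
  | aaa
  | abaa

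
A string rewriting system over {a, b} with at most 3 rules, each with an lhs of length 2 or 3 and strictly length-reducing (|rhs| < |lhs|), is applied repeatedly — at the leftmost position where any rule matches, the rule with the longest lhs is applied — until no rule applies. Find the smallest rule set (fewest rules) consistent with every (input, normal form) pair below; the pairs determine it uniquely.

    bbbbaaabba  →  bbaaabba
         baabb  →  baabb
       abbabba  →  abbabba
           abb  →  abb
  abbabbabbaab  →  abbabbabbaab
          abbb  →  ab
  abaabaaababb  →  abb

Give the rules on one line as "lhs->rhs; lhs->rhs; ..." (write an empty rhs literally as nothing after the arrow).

  | bbbbaaabba => bbaaabba
  | baabb
  | abbabba
  | abb

aba->; bbb->b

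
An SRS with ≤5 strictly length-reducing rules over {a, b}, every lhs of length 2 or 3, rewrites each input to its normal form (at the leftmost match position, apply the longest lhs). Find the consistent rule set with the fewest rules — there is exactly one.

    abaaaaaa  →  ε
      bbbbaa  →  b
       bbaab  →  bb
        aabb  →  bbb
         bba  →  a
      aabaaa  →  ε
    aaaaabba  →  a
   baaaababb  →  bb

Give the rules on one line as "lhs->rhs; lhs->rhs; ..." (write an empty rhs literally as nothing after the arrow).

aa->b; aaa->; ab->b; ba->a

  | abaaaaaa => baaaaaa => aaaaaa => aaa => ε
  | bbbbaa => bbbaa => bbaa => baa => aa => b
  | bbaab => baab => aab => bb
  | aabb => bbb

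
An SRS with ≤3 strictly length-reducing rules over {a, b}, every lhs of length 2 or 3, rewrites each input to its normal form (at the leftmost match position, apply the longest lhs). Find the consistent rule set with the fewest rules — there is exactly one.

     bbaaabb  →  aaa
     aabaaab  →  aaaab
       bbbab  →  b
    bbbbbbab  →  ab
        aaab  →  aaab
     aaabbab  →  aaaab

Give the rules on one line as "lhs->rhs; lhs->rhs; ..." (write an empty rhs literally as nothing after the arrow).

  | bbaaabb => aaabb => aaa
  | aabaaab => aaaab
  | bbbab => bab => b
  | bbbbbbab => bbbbab => bbab => ab

ba->; bb->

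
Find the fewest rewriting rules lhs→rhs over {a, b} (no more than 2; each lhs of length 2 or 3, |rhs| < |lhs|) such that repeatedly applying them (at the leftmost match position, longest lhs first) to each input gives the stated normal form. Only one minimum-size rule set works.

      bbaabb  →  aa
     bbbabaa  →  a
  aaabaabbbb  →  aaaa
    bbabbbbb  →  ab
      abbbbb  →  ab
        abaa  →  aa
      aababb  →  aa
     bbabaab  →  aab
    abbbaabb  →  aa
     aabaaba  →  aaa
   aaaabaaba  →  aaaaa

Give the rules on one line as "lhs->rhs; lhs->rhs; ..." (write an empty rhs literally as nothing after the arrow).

  | bbaabb => aabb => aa
  | bbbabaa => babaa => baa => a
  | aaabaabbbb => aaaabbbb => aaaabb => aaaa
  | bbabbbbb => abbbbb => abbb => ab

ba->; bb->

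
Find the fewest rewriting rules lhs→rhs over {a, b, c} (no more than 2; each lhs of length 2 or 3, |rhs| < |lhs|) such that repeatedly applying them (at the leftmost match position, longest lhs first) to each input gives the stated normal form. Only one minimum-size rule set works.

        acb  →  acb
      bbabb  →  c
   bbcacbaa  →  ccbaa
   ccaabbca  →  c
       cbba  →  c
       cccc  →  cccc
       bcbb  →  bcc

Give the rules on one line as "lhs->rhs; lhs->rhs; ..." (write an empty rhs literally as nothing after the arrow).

  | acb
  | bbabb => cabb => bb => c
  | bbcacbaa => ccacbaa => ccbaa
  | ccaabbca => cabbca => bbca => cca => c

bb->c; ca->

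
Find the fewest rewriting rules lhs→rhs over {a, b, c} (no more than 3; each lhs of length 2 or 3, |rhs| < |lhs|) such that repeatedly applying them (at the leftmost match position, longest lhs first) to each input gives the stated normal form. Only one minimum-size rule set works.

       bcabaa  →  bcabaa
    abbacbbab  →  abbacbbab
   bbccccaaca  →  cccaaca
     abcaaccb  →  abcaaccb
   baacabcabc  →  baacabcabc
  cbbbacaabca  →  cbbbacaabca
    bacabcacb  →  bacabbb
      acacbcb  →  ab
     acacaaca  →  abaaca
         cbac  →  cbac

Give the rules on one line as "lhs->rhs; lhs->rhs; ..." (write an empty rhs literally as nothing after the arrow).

bbc->; cac->b

  | bcabaa
  | abbacbbab
  | bbccccaaca => cccaaca
  | abcaaccb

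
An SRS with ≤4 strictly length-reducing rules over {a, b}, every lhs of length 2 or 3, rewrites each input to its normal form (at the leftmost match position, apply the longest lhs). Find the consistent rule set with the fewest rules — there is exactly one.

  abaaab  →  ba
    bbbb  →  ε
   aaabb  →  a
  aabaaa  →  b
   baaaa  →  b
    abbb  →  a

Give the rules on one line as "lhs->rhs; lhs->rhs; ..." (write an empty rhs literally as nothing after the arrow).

  | abaaab => aaaab => aab => ba
  | bbbb => bb => ε
  | aaabb => abb => ab => a
  | aabaaa => baaaa => baa => b

aa->; aab->ba; ab->a; bb->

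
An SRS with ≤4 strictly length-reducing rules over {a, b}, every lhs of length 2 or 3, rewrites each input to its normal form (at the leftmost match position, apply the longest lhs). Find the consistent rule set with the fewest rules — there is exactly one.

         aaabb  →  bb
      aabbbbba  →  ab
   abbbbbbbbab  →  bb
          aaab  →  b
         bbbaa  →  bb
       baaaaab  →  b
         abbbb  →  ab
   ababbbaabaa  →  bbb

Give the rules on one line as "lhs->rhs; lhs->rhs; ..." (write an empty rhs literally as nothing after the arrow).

  | aaabb => bb
  | aabbbbba => aabbbba => aabbba => aabba => aaba => ab
  | abbbbbbbbab => abbbbbbbab => abbbbbbab => abbbbbab => abbbbab => abbbab => abbab => abab => bb
  | aaab => b

aaa->; aba->b; abb->ab; baa->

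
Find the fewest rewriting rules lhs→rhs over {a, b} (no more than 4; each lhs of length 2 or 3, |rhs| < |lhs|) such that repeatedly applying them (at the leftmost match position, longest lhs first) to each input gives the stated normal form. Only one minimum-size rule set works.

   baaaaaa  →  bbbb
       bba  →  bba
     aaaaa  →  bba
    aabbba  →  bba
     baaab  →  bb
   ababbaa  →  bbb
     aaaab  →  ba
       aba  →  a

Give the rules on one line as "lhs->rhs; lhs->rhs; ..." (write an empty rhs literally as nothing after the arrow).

aa->b; aab->a; ab->; abb->bb

  | baaaaaa => bbaaaa => bbbaa => bbbb
  | bba
  | aaaaa => baaa => bba
  | aabbba => abba => bba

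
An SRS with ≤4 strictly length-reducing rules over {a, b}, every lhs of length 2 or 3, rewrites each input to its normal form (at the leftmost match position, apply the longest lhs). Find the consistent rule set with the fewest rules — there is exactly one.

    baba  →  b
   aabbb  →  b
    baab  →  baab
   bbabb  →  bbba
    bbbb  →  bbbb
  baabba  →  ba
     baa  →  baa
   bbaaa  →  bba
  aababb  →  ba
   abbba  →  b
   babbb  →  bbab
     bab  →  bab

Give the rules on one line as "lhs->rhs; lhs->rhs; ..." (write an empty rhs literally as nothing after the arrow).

aaa->a; aba->; abb->ba

  | baba => b
  | aabbb => abab => b
  | baab
  | bbabb => bbba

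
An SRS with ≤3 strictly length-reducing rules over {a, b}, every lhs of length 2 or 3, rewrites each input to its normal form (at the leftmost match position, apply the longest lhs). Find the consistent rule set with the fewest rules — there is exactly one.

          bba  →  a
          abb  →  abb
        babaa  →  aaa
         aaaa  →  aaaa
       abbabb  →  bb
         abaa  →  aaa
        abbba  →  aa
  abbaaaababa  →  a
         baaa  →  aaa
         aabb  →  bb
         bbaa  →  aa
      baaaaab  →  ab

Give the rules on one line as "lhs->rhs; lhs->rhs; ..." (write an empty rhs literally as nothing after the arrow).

aab->b; ba->a

  | bba => ba => a
  | abb
  | babaa => abaa => aaa
  | aaaa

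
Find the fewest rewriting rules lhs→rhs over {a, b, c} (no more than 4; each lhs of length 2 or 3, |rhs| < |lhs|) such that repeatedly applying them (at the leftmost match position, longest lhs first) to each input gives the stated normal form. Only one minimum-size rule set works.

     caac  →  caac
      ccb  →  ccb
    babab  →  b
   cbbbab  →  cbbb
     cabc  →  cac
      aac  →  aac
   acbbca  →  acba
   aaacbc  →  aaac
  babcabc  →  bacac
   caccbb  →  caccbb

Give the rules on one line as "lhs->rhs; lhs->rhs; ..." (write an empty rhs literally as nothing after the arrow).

  | caac
  | ccb
  | babab => bab => b
  | cbbbab => cbbb

ab->; abc->ac; bc->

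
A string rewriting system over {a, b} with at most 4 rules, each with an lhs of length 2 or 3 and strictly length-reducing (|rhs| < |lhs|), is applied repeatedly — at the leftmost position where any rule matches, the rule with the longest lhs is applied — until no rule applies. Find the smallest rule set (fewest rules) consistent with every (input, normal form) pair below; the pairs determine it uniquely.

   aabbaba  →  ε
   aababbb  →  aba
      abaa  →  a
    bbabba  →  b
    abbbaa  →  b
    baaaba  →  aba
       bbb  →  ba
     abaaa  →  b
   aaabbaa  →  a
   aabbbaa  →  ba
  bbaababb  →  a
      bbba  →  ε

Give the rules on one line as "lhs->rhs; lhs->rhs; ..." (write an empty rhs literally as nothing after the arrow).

aa->b; bb->; bbb->ba

  | aabbaba => bbbaba => baaba => bbba => baa => bb => ε
  | aababbb => bbabbb => abbb => aba
  | abaa => abb => a
  | bbabba => abba => aa => b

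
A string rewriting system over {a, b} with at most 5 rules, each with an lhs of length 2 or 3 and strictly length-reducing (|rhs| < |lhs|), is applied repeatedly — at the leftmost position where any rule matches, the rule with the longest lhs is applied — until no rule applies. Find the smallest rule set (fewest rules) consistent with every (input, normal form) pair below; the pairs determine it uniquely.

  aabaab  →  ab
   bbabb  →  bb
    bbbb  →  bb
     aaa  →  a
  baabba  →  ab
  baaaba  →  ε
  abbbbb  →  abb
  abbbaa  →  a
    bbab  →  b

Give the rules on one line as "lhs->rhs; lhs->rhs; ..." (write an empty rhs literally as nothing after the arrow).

aa->; ba->; bab->; bbb->bb

  | aabaab => baab => ab
  | bbabb => bb
  | bbbb => bbb => bb
  | aaa => a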